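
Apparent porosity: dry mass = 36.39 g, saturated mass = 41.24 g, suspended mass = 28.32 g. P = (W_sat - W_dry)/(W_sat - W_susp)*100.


P = (41.24 - 36.39) / (41.24 - 28.32) * 100 = 4.85 / 12.92 * 100 = 37.5%

37.5


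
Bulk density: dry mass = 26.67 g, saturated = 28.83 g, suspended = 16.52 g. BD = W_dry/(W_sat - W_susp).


BD = 26.67 / (28.83 - 16.52) = 26.67 / 12.31 = 2.167 g/cm^3

2.167


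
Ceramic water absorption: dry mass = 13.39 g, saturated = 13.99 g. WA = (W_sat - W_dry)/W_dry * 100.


WA = (13.99 - 13.39) / 13.39 * 100 = 4.48%

4.48


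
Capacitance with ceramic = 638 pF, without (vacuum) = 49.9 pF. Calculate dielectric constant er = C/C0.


er = 638 / 49.9 = 12.79

12.79


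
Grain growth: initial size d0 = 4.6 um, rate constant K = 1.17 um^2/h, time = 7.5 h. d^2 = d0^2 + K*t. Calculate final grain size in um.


d^2 = 4.6^2 + 1.17*7.5 = 29.935
d = sqrt(29.935) = 5.47 um

5.47


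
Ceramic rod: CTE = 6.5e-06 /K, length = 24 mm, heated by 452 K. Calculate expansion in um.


dL = 6.5e-06 * 24 * 452 * 1000 = 70.512 um

70.512


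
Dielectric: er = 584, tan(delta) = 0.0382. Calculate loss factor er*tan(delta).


Loss = 584 * 0.0382 = 22.309

22.309


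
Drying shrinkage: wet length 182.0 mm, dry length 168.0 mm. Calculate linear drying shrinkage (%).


DS = (182.0 - 168.0) / 182.0 * 100 = 7.69%

7.69


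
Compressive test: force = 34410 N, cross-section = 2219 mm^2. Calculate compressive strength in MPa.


CS = 34410 / 2219 = 15.5 MPa

15.5


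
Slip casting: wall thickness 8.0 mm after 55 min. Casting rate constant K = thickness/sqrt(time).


K = 8.0 / sqrt(55) = 8.0 / 7.4162 = 1.079 mm/min^0.5

1.079


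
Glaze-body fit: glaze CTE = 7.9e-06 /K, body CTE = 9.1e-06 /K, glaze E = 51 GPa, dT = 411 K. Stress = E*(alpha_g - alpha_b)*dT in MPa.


Stress = 51*1000*(7.9e-06 - 9.1e-06)*411 = -25.2 MPa

-25.2


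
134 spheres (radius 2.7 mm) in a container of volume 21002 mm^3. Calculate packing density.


V_sphere = 4/3*pi*2.7^3 = 82.448 mm^3
Total V = 134*82.448 = 11048.032 mm^3
PD = 11048.032 / 21002 = 0.526

0.526


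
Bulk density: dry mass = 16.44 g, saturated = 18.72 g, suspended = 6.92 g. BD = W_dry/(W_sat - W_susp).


BD = 16.44 / (18.72 - 6.92) = 16.44 / 11.8 = 1.393 g/cm^3

1.393


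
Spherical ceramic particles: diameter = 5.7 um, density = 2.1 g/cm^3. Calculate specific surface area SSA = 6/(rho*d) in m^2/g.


SSA = 6 / (2.1 * 5.7) = 0.501 m^2/g

0.501


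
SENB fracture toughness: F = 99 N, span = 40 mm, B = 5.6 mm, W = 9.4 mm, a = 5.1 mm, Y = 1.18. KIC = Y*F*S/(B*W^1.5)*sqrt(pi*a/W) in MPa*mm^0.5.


KIC = 1.18*99*40/(5.6*9.4^1.5)*sqrt(pi*5.1/9.4) = 37.8

37.8


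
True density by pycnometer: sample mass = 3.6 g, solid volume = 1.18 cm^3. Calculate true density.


TD = 3.6 / 1.18 = 3.051 g/cm^3

3.051


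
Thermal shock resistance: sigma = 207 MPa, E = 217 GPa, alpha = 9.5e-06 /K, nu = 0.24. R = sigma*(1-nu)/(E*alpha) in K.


R = 207*(1-0.24)/(217*1000*9.5e-06) = 76 K

76


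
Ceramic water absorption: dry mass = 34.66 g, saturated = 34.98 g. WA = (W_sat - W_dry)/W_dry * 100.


WA = (34.98 - 34.66) / 34.66 * 100 = 0.92%

0.92


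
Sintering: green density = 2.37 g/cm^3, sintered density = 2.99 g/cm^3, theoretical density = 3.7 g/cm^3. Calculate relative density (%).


Relative = 2.99 / 3.7 * 100 = 80.8%

80.8


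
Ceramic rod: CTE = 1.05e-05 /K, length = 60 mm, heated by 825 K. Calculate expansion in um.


dL = 1.05e-05 * 60 * 825 * 1000 = 519.75 um

519.75


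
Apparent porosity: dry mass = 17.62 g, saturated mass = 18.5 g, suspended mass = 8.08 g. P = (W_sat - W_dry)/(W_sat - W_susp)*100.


P = (18.5 - 17.62) / (18.5 - 8.08) * 100 = 0.88 / 10.42 * 100 = 8.4%

8.4


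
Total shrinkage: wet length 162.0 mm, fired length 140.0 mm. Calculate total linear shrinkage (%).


TS = (162.0 - 140.0) / 162.0 * 100 = 13.58%

13.58


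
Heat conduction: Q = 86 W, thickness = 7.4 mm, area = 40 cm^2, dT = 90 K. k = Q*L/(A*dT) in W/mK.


k = 86*7.4/1000/(40/10000*90) = 1.77 W/mK

1.77


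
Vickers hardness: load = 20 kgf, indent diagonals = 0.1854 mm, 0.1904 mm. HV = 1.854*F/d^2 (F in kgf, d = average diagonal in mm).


d_avg = (0.1854+0.1904)/2 = 0.1879 mm
HV = 1.854*20/0.1879^2 = 1050

1050


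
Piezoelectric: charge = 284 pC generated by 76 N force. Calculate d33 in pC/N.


d33 = 284 / 76 = 3.7 pC/N

3.7


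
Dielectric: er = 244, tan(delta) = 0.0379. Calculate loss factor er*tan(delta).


Loss = 244 * 0.0379 = 9.248

9.248


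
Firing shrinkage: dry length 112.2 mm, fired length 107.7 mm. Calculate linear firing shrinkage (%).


FS = (112.2 - 107.7) / 112.2 * 100 = 4.01%

4.01


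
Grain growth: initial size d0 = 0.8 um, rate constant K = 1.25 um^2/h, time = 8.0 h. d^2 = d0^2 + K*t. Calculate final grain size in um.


d^2 = 0.8^2 + 1.25*8.0 = 10.64
d = sqrt(10.64) = 3.26 um

3.26


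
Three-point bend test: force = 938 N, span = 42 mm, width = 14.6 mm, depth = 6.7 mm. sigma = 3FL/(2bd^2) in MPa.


sigma = 3*938*42/(2*14.6*6.7^2) = 90.2 MPa

90.2


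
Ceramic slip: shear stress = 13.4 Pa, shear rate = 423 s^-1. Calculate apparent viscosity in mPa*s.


eta = tau/gamma * 1000 = 13.4/423 * 1000 = 31.7 mPa*s

31.7


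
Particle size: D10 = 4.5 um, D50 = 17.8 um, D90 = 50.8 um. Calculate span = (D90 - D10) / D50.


Span = (50.8 - 4.5) / 17.8 = 46.3 / 17.8 = 2.601

2.601


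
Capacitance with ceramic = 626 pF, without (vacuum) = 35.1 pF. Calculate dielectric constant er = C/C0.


er = 626 / 35.1 = 17.83

17.83


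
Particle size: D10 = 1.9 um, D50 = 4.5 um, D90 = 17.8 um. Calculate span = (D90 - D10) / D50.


Span = (17.8 - 1.9) / 4.5 = 15.9 / 4.5 = 3.533

3.533


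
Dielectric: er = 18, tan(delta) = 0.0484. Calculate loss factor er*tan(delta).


Loss = 18 * 0.0484 = 0.871

0.871


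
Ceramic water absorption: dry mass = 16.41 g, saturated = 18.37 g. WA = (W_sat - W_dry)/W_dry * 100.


WA = (18.37 - 16.41) / 16.41 * 100 = 11.94%

11.94


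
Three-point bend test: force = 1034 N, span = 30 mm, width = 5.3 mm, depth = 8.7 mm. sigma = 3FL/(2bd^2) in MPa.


sigma = 3*1034*30/(2*5.3*8.7^2) = 116.0 MPa

116.0


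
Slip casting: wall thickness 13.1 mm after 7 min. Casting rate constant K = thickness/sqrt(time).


K = 13.1 / sqrt(7) = 13.1 / 2.6458 = 4.951 mm/min^0.5

4.951


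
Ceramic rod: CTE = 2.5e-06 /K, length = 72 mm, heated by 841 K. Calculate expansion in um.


dL = 2.5e-06 * 72 * 841 * 1000 = 151.38 um

151.38


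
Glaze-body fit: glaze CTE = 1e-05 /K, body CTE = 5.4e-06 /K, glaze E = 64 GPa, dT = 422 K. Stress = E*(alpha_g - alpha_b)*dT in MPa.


Stress = 64*1000*(1e-05 - 5.4e-06)*422 = 124.2 MPa

124.2


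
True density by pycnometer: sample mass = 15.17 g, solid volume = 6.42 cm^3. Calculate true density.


TD = 15.17 / 6.42 = 2.363 g/cm^3

2.363


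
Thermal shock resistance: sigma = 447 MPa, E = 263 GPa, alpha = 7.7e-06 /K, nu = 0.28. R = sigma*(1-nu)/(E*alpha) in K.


R = 447*(1-0.28)/(263*1000*7.7e-06) = 159 K

159


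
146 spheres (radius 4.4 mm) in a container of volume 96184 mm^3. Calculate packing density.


V_sphere = 4/3*pi*4.4^3 = 356.8179 mm^3
Total V = 146*356.8179 = 52095.4134 mm^3
PD = 52095.4134 / 96184 = 0.542

0.542


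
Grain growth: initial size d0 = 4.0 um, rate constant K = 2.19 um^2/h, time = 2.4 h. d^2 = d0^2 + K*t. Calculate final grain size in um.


d^2 = 4.0^2 + 2.19*2.4 = 21.256
d = sqrt(21.256) = 4.61 um

4.61


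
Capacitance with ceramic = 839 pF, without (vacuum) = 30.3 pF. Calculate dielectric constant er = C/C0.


er = 839 / 30.3 = 27.69

27.69


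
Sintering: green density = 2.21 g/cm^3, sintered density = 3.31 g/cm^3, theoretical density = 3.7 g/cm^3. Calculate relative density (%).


Relative = 3.31 / 3.7 * 100 = 89.5%

89.5


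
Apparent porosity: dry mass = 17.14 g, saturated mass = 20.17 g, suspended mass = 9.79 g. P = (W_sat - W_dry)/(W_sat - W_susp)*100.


P = (20.17 - 17.14) / (20.17 - 9.79) * 100 = 3.03 / 10.38 * 100 = 29.2%

29.2


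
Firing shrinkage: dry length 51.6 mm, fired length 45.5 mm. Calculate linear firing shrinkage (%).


FS = (51.6 - 45.5) / 51.6 * 100 = 11.82%

11.82


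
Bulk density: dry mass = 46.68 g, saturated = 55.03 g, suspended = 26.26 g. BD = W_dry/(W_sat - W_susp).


BD = 46.68 / (55.03 - 26.26) = 46.68 / 28.77 = 1.623 g/cm^3

1.623


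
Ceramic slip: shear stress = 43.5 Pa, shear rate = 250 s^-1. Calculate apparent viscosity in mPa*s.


eta = tau/gamma * 1000 = 43.5/250 * 1000 = 174.0 mPa*s

174.0


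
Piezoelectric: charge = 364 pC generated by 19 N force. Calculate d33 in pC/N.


d33 = 364 / 19 = 19.2 pC/N

19.2


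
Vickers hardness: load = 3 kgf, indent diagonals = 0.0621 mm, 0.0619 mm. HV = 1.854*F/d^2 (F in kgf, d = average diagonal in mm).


d_avg = (0.0621+0.0619)/2 = 0.062 mm
HV = 1.854*3/0.062^2 = 1447

1447


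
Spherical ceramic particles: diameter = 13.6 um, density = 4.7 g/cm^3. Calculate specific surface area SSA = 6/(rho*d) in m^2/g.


SSA = 6 / (4.7 * 13.6) = 0.094 m^2/g

0.094


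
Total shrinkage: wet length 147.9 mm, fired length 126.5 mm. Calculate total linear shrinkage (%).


TS = (147.9 - 126.5) / 147.9 * 100 = 14.47%

14.47


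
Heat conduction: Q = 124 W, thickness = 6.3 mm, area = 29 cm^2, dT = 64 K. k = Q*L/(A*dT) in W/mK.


k = 124*6.3/1000/(29/10000*64) = 4.21 W/mK

4.21


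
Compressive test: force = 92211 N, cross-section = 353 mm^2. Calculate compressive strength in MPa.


CS = 92211 / 353 = 261.2 MPa

261.2


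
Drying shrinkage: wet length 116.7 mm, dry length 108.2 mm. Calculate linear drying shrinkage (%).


DS = (116.7 - 108.2) / 116.7 * 100 = 7.28%

7.28


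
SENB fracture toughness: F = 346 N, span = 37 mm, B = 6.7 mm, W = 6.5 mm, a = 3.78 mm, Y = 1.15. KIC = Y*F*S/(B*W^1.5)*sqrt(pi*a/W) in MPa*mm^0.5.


KIC = 1.15*346*37/(6.7*6.5^1.5)*sqrt(pi*3.78/6.5) = 179.22

179.22


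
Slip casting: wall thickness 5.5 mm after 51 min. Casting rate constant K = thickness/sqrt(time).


K = 5.5 / sqrt(51) = 5.5 / 7.1414 = 0.77 mm/min^0.5

0.77


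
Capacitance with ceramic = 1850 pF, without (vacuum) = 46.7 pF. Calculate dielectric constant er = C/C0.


er = 1850 / 46.7 = 39.61

39.61


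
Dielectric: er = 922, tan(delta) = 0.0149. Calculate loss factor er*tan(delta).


Loss = 922 * 0.0149 = 13.738

13.738


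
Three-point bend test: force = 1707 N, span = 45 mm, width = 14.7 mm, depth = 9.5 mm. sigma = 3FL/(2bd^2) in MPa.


sigma = 3*1707*45/(2*14.7*9.5^2) = 86.9 MPa

86.9


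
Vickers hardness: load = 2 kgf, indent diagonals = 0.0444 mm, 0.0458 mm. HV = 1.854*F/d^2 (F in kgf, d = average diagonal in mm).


d_avg = (0.0444+0.0458)/2 = 0.0451 mm
HV = 1.854*2/0.0451^2 = 1823

1823


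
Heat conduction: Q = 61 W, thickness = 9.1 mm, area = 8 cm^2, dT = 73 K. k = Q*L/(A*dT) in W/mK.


k = 61*9.1/1000/(8/10000*73) = 9.51 W/mK

9.51


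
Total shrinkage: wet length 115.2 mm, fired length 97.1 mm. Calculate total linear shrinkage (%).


TS = (115.2 - 97.1) / 115.2 * 100 = 15.71%

15.71


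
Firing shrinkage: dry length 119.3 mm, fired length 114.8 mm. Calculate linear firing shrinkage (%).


FS = (119.3 - 114.8) / 119.3 * 100 = 3.77%

3.77


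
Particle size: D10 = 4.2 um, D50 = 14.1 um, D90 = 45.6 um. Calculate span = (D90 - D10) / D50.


Span = (45.6 - 4.2) / 14.1 = 41.4 / 14.1 = 2.936

2.936


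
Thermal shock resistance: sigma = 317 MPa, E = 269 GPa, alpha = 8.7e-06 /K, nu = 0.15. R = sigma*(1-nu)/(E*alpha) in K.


R = 317*(1-0.15)/(269*1000*8.7e-06) = 115 K

115


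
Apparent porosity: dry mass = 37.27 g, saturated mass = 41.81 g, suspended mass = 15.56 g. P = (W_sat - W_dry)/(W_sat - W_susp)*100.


P = (41.81 - 37.27) / (41.81 - 15.56) * 100 = 4.54 / 26.25 * 100 = 17.3%

17.3


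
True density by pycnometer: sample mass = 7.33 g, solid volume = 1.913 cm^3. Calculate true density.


TD = 7.33 / 1.913 = 3.832 g/cm^3

3.832


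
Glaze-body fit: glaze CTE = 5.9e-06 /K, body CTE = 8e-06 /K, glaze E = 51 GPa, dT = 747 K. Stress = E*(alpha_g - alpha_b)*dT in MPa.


Stress = 51*1000*(5.9e-06 - 8e-06)*747 = -80.0 MPa

-80.0


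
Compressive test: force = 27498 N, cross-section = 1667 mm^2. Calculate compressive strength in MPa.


CS = 27498 / 1667 = 16.5 MPa

16.5


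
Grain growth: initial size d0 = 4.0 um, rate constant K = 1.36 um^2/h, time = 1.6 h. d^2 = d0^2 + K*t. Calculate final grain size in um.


d^2 = 4.0^2 + 1.36*1.6 = 18.176
d = sqrt(18.176) = 4.26 um

4.26


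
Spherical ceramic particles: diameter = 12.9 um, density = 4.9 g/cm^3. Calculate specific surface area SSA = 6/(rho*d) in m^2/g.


SSA = 6 / (4.9 * 12.9) = 0.095 m^2/g

0.095


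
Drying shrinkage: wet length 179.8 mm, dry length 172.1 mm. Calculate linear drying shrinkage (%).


DS = (179.8 - 172.1) / 179.8 * 100 = 4.28%

4.28


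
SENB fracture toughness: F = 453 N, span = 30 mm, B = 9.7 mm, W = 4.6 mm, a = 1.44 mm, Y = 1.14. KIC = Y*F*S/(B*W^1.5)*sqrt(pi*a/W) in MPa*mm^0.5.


KIC = 1.14*453*30/(9.7*4.6^1.5)*sqrt(pi*1.44/4.6) = 160.54

160.54


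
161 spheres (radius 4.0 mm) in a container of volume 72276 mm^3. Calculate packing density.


V_sphere = 4/3*pi*4.0^3 = 268.0826 mm^3
Total V = 161*268.0826 = 43161.2986 mm^3
PD = 43161.2986 / 72276 = 0.597

0.597


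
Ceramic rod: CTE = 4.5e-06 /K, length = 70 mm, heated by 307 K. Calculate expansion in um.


dL = 4.5e-06 * 70 * 307 * 1000 = 96.705 um

96.705


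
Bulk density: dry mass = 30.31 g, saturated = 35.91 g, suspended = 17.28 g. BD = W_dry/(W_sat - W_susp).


BD = 30.31 / (35.91 - 17.28) = 30.31 / 18.63 = 1.627 g/cm^3

1.627


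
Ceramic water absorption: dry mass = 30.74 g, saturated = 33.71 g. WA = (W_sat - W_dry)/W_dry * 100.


WA = (33.71 - 30.74) / 30.74 * 100 = 9.66%

9.66


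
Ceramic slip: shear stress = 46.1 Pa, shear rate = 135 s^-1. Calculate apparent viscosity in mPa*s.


eta = tau/gamma * 1000 = 46.1/135 * 1000 = 341.5 mPa*s

341.5


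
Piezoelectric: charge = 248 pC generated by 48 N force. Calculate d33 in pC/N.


d33 = 248 / 48 = 5.2 pC/N

5.2


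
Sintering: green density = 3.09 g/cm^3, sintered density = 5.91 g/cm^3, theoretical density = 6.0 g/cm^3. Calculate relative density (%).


Relative = 5.91 / 6.0 * 100 = 98.5%

98.5


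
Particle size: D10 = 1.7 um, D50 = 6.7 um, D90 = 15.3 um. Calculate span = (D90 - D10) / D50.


Span = (15.3 - 1.7) / 6.7 = 13.6 / 6.7 = 2.03

2.03


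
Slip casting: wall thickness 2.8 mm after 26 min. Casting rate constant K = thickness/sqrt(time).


K = 2.8 / sqrt(26) = 2.8 / 5.099 = 0.549 mm/min^0.5

0.549


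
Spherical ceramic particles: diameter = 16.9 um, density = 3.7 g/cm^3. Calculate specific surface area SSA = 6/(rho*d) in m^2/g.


SSA = 6 / (3.7 * 16.9) = 0.096 m^2/g

0.096


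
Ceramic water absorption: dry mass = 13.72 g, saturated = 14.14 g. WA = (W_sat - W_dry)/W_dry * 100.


WA = (14.14 - 13.72) / 13.72 * 100 = 3.06%

3.06


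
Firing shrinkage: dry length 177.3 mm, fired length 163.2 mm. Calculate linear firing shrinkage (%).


FS = (177.3 - 163.2) / 177.3 * 100 = 7.95%

7.95


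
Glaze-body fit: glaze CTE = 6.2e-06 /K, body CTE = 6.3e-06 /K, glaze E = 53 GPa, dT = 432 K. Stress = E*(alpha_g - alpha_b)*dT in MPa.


Stress = 53*1000*(6.2e-06 - 6.3e-06)*432 = -2.3 MPa

-2.3


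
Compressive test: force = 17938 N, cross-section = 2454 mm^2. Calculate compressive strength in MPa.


CS = 17938 / 2454 = 7.3 MPa

7.3


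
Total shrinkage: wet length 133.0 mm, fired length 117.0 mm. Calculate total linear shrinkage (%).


TS = (133.0 - 117.0) / 133.0 * 100 = 12.03%

12.03


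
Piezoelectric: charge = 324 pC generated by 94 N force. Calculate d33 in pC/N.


d33 = 324 / 94 = 3.4 pC/N

3.4


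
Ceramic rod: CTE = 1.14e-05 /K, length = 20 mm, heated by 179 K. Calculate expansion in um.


dL = 1.14e-05 * 20 * 179 * 1000 = 40.812 um

40.812


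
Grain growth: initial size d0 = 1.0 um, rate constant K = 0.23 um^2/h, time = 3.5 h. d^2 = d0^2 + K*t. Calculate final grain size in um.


d^2 = 1.0^2 + 0.23*3.5 = 1.805
d = sqrt(1.805) = 1.34 um

1.34


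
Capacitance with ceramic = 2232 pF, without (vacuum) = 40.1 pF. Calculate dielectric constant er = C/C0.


er = 2232 / 40.1 = 55.66

55.66


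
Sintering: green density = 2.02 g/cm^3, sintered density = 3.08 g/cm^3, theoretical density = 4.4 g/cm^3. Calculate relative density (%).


Relative = 3.08 / 4.4 * 100 = 70.0%

70.0


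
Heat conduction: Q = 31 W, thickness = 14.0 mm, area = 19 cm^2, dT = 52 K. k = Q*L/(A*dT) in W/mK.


k = 31*14.0/1000/(19/10000*52) = 4.39 W/mK

4.39


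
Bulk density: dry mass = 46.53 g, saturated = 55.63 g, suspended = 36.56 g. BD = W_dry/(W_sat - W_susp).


BD = 46.53 / (55.63 - 36.56) = 46.53 / 19.07 = 2.44 g/cm^3

2.44


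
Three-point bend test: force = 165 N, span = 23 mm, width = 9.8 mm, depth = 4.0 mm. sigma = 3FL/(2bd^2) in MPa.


sigma = 3*165*23/(2*9.8*4.0^2) = 36.3 MPa

36.3


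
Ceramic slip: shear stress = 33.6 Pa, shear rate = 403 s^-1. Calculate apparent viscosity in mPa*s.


eta = tau/gamma * 1000 = 33.6/403 * 1000 = 83.4 mPa*s

83.4


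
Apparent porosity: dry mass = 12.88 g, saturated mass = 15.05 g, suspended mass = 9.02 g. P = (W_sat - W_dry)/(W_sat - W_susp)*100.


P = (15.05 - 12.88) / (15.05 - 9.02) * 100 = 2.17 / 6.03 * 100 = 36.0%

36.0


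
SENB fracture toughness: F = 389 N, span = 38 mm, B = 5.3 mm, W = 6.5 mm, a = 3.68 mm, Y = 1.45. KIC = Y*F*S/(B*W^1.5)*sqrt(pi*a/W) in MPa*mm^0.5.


KIC = 1.45*389*38/(5.3*6.5^1.5)*sqrt(pi*3.68/6.5) = 325.46

325.46


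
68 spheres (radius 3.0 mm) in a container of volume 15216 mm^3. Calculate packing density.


V_sphere = 4/3*pi*3.0^3 = 113.0973 mm^3
Total V = 68*113.0973 = 7690.6164 mm^3
PD = 7690.6164 / 15216 = 0.505

0.505


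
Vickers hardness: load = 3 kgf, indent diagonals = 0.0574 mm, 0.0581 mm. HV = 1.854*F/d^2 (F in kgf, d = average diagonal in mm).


d_avg = (0.0574+0.0581)/2 = 0.05775 mm
HV = 1.854*3/0.05775^2 = 1668

1668


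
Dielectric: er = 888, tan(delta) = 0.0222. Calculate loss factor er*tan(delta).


Loss = 888 * 0.0222 = 19.714

19.714


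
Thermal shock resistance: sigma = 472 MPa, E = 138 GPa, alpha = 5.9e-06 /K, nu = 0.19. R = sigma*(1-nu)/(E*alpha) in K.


R = 472*(1-0.19)/(138*1000*5.9e-06) = 470 K

470


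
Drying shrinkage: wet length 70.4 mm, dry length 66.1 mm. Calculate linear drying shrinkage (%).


DS = (70.4 - 66.1) / 70.4 * 100 = 6.11%

6.11


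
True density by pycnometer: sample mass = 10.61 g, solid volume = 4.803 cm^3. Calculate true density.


TD = 10.61 / 4.803 = 2.209 g/cm^3

2.209


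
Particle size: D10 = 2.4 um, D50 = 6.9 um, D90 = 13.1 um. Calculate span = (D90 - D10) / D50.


Span = (13.1 - 2.4) / 6.9 = 10.7 / 6.9 = 1.551

1.551


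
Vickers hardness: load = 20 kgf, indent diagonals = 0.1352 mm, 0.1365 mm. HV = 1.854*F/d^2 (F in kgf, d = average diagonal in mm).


d_avg = (0.1352+0.1365)/2 = 0.13585 mm
HV = 1.854*20/0.13585^2 = 2009

2009


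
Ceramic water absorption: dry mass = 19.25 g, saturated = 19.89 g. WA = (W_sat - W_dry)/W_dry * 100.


WA = (19.89 - 19.25) / 19.25 * 100 = 3.32%

3.32


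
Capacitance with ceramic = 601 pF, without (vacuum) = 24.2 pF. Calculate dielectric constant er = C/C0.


er = 601 / 24.2 = 24.83

24.83


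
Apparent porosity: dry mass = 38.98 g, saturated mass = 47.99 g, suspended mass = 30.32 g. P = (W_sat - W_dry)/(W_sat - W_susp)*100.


P = (47.99 - 38.98) / (47.99 - 30.32) * 100 = 9.01 / 17.67 * 100 = 51.0%

51.0


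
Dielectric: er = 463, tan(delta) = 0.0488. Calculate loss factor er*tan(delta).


Loss = 463 * 0.0488 = 22.594

22.594


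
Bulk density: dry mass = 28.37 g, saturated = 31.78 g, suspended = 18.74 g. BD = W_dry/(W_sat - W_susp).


BD = 28.37 / (31.78 - 18.74) = 28.37 / 13.04 = 2.176 g/cm^3

2.176


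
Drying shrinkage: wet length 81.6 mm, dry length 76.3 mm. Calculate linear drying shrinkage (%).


DS = (81.6 - 76.3) / 81.6 * 100 = 6.5%

6.5


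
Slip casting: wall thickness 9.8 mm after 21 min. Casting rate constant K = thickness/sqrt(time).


K = 9.8 / sqrt(21) = 9.8 / 4.5826 = 2.139 mm/min^0.5

2.139


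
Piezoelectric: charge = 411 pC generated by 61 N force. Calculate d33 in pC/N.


d33 = 411 / 61 = 6.7 pC/N

6.7


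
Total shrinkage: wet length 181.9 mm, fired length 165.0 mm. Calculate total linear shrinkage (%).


TS = (181.9 - 165.0) / 181.9 * 100 = 9.29%

9.29


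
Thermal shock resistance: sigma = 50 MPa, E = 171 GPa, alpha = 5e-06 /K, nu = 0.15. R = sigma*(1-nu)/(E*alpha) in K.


R = 50*(1-0.15)/(171*1000*5e-06) = 50 K

50


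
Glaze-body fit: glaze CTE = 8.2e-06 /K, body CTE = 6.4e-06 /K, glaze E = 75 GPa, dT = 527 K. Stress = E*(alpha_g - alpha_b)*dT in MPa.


Stress = 75*1000*(8.2e-06 - 6.4e-06)*527 = 71.1 MPa

71.1


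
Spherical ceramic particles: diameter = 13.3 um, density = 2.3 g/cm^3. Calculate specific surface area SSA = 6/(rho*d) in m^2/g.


SSA = 6 / (2.3 * 13.3) = 0.196 m^2/g

0.196


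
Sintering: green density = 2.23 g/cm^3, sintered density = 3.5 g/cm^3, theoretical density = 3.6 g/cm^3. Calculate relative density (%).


Relative = 3.5 / 3.6 * 100 = 97.2%

97.2


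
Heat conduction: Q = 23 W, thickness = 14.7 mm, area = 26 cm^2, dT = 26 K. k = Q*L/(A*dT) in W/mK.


k = 23*14.7/1000/(26/10000*26) = 5.0 W/mK

5.0


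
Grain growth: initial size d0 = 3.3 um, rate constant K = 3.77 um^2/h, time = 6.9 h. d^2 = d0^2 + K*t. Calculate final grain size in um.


d^2 = 3.3^2 + 3.77*6.9 = 36.903
d = sqrt(36.903) = 6.07 um

6.07


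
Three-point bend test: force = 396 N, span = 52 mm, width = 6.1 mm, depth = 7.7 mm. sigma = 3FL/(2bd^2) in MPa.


sigma = 3*396*52/(2*6.1*7.7^2) = 85.4 MPa

85.4


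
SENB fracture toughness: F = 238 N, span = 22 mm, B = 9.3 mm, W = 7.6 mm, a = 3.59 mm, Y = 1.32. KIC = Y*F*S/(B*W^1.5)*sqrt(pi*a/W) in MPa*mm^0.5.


KIC = 1.32*238*22/(9.3*7.6^1.5)*sqrt(pi*3.59/7.6) = 43.21

43.21


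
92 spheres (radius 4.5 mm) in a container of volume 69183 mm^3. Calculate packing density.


V_sphere = 4/3*pi*4.5^3 = 381.7035 mm^3
Total V = 92*381.7035 = 35116.722 mm^3
PD = 35116.722 / 69183 = 0.508

0.508


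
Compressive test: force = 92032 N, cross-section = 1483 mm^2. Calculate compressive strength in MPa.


CS = 92032 / 1483 = 62.1 MPa

62.1


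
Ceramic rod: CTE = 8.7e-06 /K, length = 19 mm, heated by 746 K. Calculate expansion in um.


dL = 8.7e-06 * 19 * 746 * 1000 = 123.314 um

123.314


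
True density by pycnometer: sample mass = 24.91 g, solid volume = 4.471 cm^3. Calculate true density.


TD = 24.91 / 4.471 = 5.571 g/cm^3

5.571


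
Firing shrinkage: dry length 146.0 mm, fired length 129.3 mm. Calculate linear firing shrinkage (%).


FS = (146.0 - 129.3) / 146.0 * 100 = 11.44%

11.44


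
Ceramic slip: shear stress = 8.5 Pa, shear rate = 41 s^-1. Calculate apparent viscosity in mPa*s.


eta = tau/gamma * 1000 = 8.5/41 * 1000 = 207.3 mPa*s

207.3


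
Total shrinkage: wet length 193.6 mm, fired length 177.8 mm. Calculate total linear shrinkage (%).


TS = (193.6 - 177.8) / 193.6 * 100 = 8.16%

8.16


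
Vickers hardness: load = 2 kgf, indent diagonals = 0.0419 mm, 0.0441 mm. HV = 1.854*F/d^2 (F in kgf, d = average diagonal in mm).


d_avg = (0.0419+0.0441)/2 = 0.043 mm
HV = 1.854*2/0.043^2 = 2005

2005


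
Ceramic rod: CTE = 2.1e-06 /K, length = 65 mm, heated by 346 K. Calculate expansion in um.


dL = 2.1e-06 * 65 * 346 * 1000 = 47.229 um

47.229


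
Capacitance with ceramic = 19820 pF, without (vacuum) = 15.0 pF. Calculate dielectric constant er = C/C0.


er = 19820 / 15.0 = 1321.33

1321.33


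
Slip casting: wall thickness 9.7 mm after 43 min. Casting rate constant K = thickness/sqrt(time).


K = 9.7 / sqrt(43) = 9.7 / 6.5574 = 1.479 mm/min^0.5

1.479


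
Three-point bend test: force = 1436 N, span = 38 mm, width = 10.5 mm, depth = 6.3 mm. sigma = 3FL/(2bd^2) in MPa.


sigma = 3*1436*38/(2*10.5*6.3^2) = 196.4 MPa

196.4


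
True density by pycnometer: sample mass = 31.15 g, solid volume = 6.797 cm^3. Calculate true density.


TD = 31.15 / 6.797 = 4.583 g/cm^3

4.583


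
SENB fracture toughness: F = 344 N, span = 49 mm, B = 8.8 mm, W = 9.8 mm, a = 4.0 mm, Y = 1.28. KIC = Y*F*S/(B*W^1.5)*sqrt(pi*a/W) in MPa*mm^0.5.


KIC = 1.28*344*49/(8.8*9.8^1.5)*sqrt(pi*4.0/9.8) = 90.5

90.5


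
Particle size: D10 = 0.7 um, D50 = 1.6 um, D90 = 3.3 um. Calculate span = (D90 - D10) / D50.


Span = (3.3 - 0.7) / 1.6 = 2.6 / 1.6 = 1.625

1.625


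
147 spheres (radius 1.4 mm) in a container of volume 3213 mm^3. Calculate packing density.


V_sphere = 4/3*pi*1.4^3 = 11.494 mm^3
Total V = 147*11.494 = 1689.618 mm^3
PD = 1689.618 / 3213 = 0.526

0.526


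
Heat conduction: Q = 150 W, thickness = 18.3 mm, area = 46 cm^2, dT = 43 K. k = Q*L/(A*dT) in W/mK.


k = 150*18.3/1000/(46/10000*43) = 13.88 W/mK

13.88


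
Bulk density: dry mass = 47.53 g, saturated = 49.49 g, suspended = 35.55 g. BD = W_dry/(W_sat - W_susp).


BD = 47.53 / (49.49 - 35.55) = 47.53 / 13.94 = 3.41 g/cm^3

3.41


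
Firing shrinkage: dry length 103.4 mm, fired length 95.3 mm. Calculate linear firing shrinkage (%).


FS = (103.4 - 95.3) / 103.4 * 100 = 7.83%

7.83


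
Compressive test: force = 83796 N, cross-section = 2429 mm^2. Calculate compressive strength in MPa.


CS = 83796 / 2429 = 34.5 MPa

34.5


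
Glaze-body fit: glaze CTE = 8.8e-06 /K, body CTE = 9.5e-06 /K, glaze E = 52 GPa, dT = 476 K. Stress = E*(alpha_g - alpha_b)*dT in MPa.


Stress = 52*1000*(8.8e-06 - 9.5e-06)*476 = -17.3 MPa

-17.3


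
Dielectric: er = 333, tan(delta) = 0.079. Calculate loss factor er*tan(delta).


Loss = 333 * 0.079 = 26.307

26.307


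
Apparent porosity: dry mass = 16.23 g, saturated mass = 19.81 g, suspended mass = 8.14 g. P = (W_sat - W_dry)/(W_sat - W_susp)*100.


P = (19.81 - 16.23) / (19.81 - 8.14) * 100 = 3.58 / 11.67 * 100 = 30.7%

30.7


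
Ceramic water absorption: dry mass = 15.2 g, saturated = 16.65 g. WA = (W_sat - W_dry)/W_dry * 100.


WA = (16.65 - 15.2) / 15.2 * 100 = 9.54%

9.54


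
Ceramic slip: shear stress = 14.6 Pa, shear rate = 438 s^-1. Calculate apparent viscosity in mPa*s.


eta = tau/gamma * 1000 = 14.6/438 * 1000 = 33.3 mPa*s

33.3


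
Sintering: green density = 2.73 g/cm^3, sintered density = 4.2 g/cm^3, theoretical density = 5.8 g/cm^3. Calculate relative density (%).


Relative = 4.2 / 5.8 * 100 = 72.4%

72.4


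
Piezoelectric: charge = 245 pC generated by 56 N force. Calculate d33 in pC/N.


d33 = 245 / 56 = 4.4 pC/N

4.4


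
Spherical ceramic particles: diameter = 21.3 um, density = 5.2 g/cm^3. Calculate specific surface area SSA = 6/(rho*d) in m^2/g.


SSA = 6 / (5.2 * 21.3) = 0.054 m^2/g

0.054


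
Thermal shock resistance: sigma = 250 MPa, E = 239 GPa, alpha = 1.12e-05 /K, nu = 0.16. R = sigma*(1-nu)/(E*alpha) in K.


R = 250*(1-0.16)/(239*1000*1.12e-05) = 78 K

78


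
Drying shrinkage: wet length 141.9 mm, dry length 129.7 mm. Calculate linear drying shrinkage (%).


DS = (141.9 - 129.7) / 141.9 * 100 = 8.6%

8.6


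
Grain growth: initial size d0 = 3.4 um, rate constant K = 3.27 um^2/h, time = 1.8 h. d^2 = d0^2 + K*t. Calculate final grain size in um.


d^2 = 3.4^2 + 3.27*1.8 = 17.446
d = sqrt(17.446) = 4.18 um

4.18


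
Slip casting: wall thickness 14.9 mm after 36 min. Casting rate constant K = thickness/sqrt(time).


K = 14.9 / sqrt(36) = 14.9 / 6.0 = 2.483 mm/min^0.5

2.483


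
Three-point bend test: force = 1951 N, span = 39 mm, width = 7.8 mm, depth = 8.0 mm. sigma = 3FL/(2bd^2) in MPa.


sigma = 3*1951*39/(2*7.8*8.0^2) = 228.6 MPa

228.6


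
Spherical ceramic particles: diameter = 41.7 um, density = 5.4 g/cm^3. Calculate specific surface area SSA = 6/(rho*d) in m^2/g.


SSA = 6 / (5.4 * 41.7) = 0.027 m^2/g

0.027


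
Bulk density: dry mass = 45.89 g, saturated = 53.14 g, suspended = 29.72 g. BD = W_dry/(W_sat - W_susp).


BD = 45.89 / (53.14 - 29.72) = 45.89 / 23.42 = 1.959 g/cm^3

1.959


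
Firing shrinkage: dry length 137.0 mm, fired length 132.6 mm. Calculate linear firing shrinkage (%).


FS = (137.0 - 132.6) / 137.0 * 100 = 3.21%

3.21


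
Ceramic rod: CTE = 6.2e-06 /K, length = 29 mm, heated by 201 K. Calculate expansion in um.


dL = 6.2e-06 * 29 * 201 * 1000 = 36.14 um

36.14


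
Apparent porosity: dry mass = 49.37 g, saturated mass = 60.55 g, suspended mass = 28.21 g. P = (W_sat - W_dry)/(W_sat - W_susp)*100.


P = (60.55 - 49.37) / (60.55 - 28.21) * 100 = 11.18 / 32.34 * 100 = 34.6%

34.6


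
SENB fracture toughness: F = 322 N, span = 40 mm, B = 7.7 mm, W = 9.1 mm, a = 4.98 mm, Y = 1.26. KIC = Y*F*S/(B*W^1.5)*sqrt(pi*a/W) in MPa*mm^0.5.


KIC = 1.26*322*40/(7.7*9.1^1.5)*sqrt(pi*4.98/9.1) = 100.67

100.67


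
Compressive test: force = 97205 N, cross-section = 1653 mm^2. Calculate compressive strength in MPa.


CS = 97205 / 1653 = 58.8 MPa

58.8


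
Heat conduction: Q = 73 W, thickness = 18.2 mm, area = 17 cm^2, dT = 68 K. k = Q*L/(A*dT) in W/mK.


k = 73*18.2/1000/(17/10000*68) = 11.49 W/mK

11.49


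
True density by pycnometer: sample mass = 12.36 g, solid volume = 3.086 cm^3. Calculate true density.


TD = 12.36 / 3.086 = 4.005 g/cm^3

4.005


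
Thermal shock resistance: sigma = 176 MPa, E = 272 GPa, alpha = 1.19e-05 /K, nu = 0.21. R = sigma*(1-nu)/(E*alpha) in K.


R = 176*(1-0.21)/(272*1000*1.19e-05) = 43 K

43


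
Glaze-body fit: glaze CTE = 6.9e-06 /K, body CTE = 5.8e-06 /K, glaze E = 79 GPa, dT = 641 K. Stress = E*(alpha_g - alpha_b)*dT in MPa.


Stress = 79*1000*(6.9e-06 - 5.8e-06)*641 = 55.7 MPa

55.7


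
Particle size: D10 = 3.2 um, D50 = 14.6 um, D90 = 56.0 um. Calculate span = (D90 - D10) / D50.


Span = (56.0 - 3.2) / 14.6 = 52.8 / 14.6 = 3.616

3.616


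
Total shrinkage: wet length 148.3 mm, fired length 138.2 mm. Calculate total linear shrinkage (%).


TS = (148.3 - 138.2) / 148.3 * 100 = 6.81%

6.81


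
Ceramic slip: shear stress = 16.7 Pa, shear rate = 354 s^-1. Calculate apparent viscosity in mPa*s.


eta = tau/gamma * 1000 = 16.7/354 * 1000 = 47.2 mPa*s

47.2


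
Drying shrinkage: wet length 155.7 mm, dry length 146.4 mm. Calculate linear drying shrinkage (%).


DS = (155.7 - 146.4) / 155.7 * 100 = 5.97%

5.97


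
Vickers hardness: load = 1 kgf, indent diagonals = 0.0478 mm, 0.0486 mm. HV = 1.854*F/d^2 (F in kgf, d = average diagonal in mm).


d_avg = (0.0478+0.0486)/2 = 0.0482 mm
HV = 1.854*1/0.0482^2 = 798

798


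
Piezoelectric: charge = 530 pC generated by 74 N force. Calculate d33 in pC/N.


d33 = 530 / 74 = 7.2 pC/N

7.2


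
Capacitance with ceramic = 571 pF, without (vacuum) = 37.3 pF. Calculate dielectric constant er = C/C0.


er = 571 / 37.3 = 15.31

15.31


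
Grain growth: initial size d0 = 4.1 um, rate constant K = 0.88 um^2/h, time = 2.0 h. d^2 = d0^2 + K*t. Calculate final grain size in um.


d^2 = 4.1^2 + 0.88*2.0 = 18.57
d = sqrt(18.57) = 4.31 um

4.31


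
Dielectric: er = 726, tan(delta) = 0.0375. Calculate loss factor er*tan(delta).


Loss = 726 * 0.0375 = 27.225

27.225


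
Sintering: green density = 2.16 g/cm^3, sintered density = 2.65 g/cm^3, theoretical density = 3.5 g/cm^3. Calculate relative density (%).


Relative = 2.65 / 3.5 * 100 = 75.7%

75.7


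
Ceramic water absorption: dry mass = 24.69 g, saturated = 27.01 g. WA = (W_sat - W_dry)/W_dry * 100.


WA = (27.01 - 24.69) / 24.69 * 100 = 9.4%

9.4


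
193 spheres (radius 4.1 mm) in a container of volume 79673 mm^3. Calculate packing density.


V_sphere = 4/3*pi*4.1^3 = 288.6956 mm^3
Total V = 193*288.6956 = 55718.2508 mm^3
PD = 55718.2508 / 79673 = 0.699

0.699


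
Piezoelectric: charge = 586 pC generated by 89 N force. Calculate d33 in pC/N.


d33 = 586 / 89 = 6.6 pC/N

6.6


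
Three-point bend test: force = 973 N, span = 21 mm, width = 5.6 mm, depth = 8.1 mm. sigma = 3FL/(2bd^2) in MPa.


sigma = 3*973*21/(2*5.6*8.1^2) = 83.4 MPa

83.4


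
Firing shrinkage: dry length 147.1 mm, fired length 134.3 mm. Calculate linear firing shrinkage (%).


FS = (147.1 - 134.3) / 147.1 * 100 = 8.7%

8.7


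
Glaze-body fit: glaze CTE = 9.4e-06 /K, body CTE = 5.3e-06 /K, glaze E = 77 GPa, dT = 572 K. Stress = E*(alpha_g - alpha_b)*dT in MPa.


Stress = 77*1000*(9.4e-06 - 5.3e-06)*572 = 180.6 MPa

180.6


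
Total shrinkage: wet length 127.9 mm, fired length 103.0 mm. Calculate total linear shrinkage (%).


TS = (127.9 - 103.0) / 127.9 * 100 = 19.47%

19.47


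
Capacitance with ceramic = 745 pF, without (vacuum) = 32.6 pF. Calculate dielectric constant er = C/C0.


er = 745 / 32.6 = 22.85

22.85


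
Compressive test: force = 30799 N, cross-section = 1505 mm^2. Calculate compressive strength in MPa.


CS = 30799 / 1505 = 20.5 MPa

20.5


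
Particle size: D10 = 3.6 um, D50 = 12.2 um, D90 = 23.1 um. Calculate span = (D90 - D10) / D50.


Span = (23.1 - 3.6) / 12.2 = 19.5 / 12.2 = 1.598

1.598


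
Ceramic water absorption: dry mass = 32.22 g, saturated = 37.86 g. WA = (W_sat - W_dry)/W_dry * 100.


WA = (37.86 - 32.22) / 32.22 * 100 = 17.5%

17.5


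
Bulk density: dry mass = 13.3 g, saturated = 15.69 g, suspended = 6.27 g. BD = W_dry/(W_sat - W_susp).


BD = 13.3 / (15.69 - 6.27) = 13.3 / 9.42 = 1.412 g/cm^3

1.412


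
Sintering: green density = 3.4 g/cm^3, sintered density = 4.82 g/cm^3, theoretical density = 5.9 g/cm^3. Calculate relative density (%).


Relative = 4.82 / 5.9 * 100 = 81.7%

81.7


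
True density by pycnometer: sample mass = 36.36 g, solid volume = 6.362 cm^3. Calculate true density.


TD = 36.36 / 6.362 = 5.715 g/cm^3

5.715


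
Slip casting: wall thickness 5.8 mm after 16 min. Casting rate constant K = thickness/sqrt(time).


K = 5.8 / sqrt(16) = 5.8 / 4.0 = 1.45 mm/min^0.5

1.45


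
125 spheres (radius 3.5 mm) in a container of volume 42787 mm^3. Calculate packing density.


V_sphere = 4/3*pi*3.5^3 = 179.5944 mm^3
Total V = 125*179.5944 = 22449.3 mm^3
PD = 22449.3 / 42787 = 0.525

0.525


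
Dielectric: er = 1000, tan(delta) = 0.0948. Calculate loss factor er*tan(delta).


Loss = 1000 * 0.0948 = 94.8

94.8


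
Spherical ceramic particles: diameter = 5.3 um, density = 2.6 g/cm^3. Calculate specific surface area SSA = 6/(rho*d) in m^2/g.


SSA = 6 / (2.6 * 5.3) = 0.435 m^2/g

0.435


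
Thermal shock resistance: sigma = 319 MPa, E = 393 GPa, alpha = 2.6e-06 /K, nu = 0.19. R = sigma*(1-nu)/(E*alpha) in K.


R = 319*(1-0.19)/(393*1000*2.6e-06) = 253 K

253


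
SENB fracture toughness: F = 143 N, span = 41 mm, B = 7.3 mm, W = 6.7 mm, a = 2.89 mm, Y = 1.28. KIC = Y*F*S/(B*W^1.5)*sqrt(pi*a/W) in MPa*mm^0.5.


KIC = 1.28*143*41/(7.3*6.7^1.5)*sqrt(pi*2.89/6.7) = 69.01

69.01


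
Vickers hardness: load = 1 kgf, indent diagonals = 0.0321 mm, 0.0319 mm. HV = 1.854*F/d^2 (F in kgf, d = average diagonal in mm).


d_avg = (0.0321+0.0319)/2 = 0.032 mm
HV = 1.854*1/0.032^2 = 1811

1811


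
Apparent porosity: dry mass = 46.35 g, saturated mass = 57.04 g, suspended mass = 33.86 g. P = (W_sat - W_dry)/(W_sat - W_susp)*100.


P = (57.04 - 46.35) / (57.04 - 33.86) * 100 = 10.69 / 23.18 * 100 = 46.1%

46.1


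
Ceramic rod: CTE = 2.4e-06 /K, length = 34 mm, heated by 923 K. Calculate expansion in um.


dL = 2.4e-06 * 34 * 923 * 1000 = 75.317 um

75.317


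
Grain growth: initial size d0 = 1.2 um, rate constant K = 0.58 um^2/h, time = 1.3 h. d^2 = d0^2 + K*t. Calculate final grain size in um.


d^2 = 1.2^2 + 0.58*1.3 = 2.194
d = sqrt(2.194) = 1.48 um

1.48


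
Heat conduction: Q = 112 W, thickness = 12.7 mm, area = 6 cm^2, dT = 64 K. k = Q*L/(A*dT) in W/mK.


k = 112*12.7/1000/(6/10000*64) = 37.04 W/mK

37.04


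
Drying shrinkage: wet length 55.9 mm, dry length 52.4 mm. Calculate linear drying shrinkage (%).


DS = (55.9 - 52.4) / 55.9 * 100 = 6.26%

6.26


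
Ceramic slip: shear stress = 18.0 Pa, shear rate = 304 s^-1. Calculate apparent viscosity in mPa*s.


eta = tau/gamma * 1000 = 18.0/304 * 1000 = 59.2 mPa*s

59.2


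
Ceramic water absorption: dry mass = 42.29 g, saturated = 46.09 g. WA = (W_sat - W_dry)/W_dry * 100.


WA = (46.09 - 42.29) / 42.29 * 100 = 8.99%

8.99


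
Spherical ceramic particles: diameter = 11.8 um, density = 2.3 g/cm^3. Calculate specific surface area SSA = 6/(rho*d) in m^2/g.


SSA = 6 / (2.3 * 11.8) = 0.221 m^2/g

0.221


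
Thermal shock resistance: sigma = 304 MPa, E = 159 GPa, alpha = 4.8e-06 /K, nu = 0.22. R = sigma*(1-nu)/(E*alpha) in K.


R = 304*(1-0.22)/(159*1000*4.8e-06) = 311 K

311


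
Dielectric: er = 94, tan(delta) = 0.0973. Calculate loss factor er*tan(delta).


Loss = 94 * 0.0973 = 9.146

9.146


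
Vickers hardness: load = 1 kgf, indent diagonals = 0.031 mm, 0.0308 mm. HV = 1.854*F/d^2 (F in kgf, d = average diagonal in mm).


d_avg = (0.031+0.0308)/2 = 0.0309 mm
HV = 1.854*1/0.0309^2 = 1942

1942


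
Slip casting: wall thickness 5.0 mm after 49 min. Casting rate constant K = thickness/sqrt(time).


K = 5.0 / sqrt(49) = 5.0 / 7.0 = 0.714 mm/min^0.5

0.714


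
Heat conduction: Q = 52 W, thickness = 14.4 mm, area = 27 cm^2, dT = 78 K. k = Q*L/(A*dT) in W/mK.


k = 52*14.4/1000/(27/10000*78) = 3.56 W/mK

3.56


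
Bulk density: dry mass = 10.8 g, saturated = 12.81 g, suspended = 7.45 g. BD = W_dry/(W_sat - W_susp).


BD = 10.8 / (12.81 - 7.45) = 10.8 / 5.36 = 2.015 g/cm^3

2.015


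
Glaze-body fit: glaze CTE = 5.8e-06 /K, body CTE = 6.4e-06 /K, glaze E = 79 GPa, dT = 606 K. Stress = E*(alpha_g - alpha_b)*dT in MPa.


Stress = 79*1000*(5.8e-06 - 6.4e-06)*606 = -28.7 MPa

-28.7


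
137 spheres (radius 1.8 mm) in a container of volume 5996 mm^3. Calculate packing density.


V_sphere = 4/3*pi*1.8^3 = 24.429 mm^3
Total V = 137*24.429 = 3346.773 mm^3
PD = 3346.773 / 5996 = 0.558

0.558


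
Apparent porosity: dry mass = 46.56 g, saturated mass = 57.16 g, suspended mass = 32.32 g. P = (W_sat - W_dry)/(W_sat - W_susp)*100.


P = (57.16 - 46.56) / (57.16 - 32.32) * 100 = 10.6 / 24.84 * 100 = 42.7%

42.7


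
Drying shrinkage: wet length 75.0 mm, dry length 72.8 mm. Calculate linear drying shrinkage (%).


DS = (75.0 - 72.8) / 75.0 * 100 = 2.93%

2.93


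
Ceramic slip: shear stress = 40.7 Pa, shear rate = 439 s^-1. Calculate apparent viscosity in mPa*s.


eta = tau/gamma * 1000 = 40.7/439 * 1000 = 92.7 mPa*s

92.7


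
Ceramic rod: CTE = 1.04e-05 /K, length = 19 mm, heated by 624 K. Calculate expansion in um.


dL = 1.04e-05 * 19 * 624 * 1000 = 123.302 um

123.302


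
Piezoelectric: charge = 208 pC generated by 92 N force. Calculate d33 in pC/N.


d33 = 208 / 92 = 2.3 pC/N

2.3


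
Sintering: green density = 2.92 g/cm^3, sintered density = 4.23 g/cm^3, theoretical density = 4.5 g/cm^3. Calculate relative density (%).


Relative = 4.23 / 4.5 * 100 = 94.0%

94.0


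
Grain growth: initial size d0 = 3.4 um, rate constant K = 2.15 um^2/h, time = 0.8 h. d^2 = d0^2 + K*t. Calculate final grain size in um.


d^2 = 3.4^2 + 2.15*0.8 = 13.28
d = sqrt(13.28) = 3.64 um

3.64
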